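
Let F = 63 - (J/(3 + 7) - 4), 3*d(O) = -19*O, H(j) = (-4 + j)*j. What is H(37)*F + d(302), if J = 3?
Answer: 2385841/30 ≈ 79528.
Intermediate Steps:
H(j) = j*(-4 + j)
d(O) = -19*O/3 (d(O) = (-19*O)/3 = -19*O/3)
F = 667/10 (F = 63 - (3/(3 + 7) - 4) = 63 - (3/10 - 4) = 63 - 1*(-37/10) = 63 + 37/10 = 667/10 ≈ 66.700)
H(37)*F + d(302) = (37*(-4 + 37))*(667/10) - 19/3*302 = (37*33)*(667/10) - 5738/3 = 1221*(667/10) - 5738/3 = 814407/10 - 5738/3 = 2385841/30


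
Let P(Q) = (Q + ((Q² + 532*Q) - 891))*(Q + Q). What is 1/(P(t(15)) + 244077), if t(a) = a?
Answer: 1/463947 ≈ 2.1554e-6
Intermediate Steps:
P(Q) = 2*Q*(-891 + Q² + 533*Q) (P(Q) = (Q + (-891 + Q² + 532*Q))*(2*Q) = (-891 + Q² + 533*Q)*(2*Q) = 2*Q*(-891 + Q² + 533*Q))
1/(P(t(15)) + 244077) = 1/(2*15*(-891 + 15² + 533*15) + 244077) = 1/(2*15*(-891 + 225 + 7995) + 244077) = 1/(2*15*7329 + 244077) = 1/(219870 + 244077) = 1/463947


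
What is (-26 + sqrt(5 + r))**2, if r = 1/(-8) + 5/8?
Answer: (52 - sqrt(22))**2/4 ≈ 559.55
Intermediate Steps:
r = 1/2 (r = 1*(-1/8) + 5*(1/8) = -1/8 + 5/8 = 1/2 ≈ 0.50000)
(-26 + sqrt(5 + r))**2 = (-26 + sqrt(5 + 1/2))**2 = (-26 + sqrt(11/2))**2 = (-26 + sqrt(22)/2)**2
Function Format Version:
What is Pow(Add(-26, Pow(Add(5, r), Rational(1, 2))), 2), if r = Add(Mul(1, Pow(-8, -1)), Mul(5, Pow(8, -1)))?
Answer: Mul(Rational(1, 4), Pow(Add(52, Mul(-1, Pow(22, Rational(1, 2)))), 2)) ≈ 559.55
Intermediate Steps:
r = Rational(1, 2) (r = Add(Mul(1, Rational(-1, 8)), Mul(5, Rational(1, 8))) = Add(Rational(-1, 8), Rational(5, 8)) = Rational(1, 2) ≈ 0.50000)
Pow(Add(-26, Pow(Add(5, r), Rational(1, 2))), 2) = Pow(Add(-26, Pow(Add(5, Rational(1, 2)), Rational(1, 2))), 2) = Pow(Add(-26, Pow(Rational(11, 2), Rational(1, 2))), 2) = Pow(Add(-26, Mul(Rational(1, 2), Pow(22, Rational(1, 2)))), 2)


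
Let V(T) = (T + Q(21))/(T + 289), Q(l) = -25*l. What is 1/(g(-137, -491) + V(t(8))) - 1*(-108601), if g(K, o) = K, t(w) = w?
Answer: 406819319/3746 ≈ 1.0860e+5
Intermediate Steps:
V(T) = (-525 + T)/(289 + T) (V(T) = (T - 25*21)/(T + 289) = (T - 525)/(289 + T) = (-525 + T)/(289 + T))
1/(g(-137, -491) + V(t(8))) - 1*(-108601) = 1/(-137 + (-525 + 8)/(289 + 8)) - 1*(-108601) = 1/(-137 - 517/297) + 108601 = 1/(-137 + (1/297)*(-517)) + 108601 = 1/(-137 - 47/27) + 108601 = 1/(-3746/27) + 108601 = -27/3746 + 108601 = 406819319/3746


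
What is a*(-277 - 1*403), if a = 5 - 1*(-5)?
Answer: -6800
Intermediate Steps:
a = 10 (a = 5 + 5 = 10)
a*(-277 - 1*403) = 10*(-277 - 1*403) = 10*(-277 - 403) = 10*(-680) = -6800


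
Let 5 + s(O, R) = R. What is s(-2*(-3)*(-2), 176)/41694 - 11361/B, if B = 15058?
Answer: -39259218/52319021 ≈ -0.75038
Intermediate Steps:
s(O, R) = -5 + R
s(-2*(-3)*(-2), 176)/41694 - 11361/B = (-5 + 176)/41694 - 11361/15058 = 171*(1/41694) - 11361*1/15058 = 57/13898 - 11361/15058 = -39259218/52319021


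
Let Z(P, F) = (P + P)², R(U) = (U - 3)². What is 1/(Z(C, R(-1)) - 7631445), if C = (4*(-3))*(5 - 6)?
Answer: -1/7630869 ≈ -1.3105e-7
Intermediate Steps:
R(U) = (-3 + U)²
C = 12 (C = -12*(-1) = 12)
Z(P, F) = 4*P² (Z(P, F) = (2*P)² = 4*P²)
1/(Z(C, R(-1)) - 7631445) = 1/(4*12² - 7631445) = 1/(4*144 - 7631445) = 1/(576 - 7631445) = 1/(-7630869) = -1/7630869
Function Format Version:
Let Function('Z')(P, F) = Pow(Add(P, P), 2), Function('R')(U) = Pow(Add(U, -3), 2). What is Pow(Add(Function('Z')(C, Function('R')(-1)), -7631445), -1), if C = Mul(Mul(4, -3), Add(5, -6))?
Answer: Rational(-1, 7630869) ≈ -1.3105e-7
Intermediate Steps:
Function('R')(U) = Pow(Add(-3, U), 2)
C = 12 (C = Mul(-12, -1) = 12)
Function('Z')(P, F) = Mul(4, Pow(P, 2)) (Function('Z')(P, F) = Pow(Mul(2, P), 2) = Mul(4, Pow(P, 2)))
Pow(Add(Function('Z')(C, Function('R')(-1)), -7631445), -1) = Pow(Add(Mul(4, Pow(12, 2)), -7631445), -1) = Pow(Add(Mul(4, 144), -7631445), -1) = Pow(Add(576, -7631445), -1) = Pow(-7630869, -1) = Rational(-1, 7630869)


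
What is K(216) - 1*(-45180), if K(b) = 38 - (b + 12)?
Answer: 44990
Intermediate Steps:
K(b) = 26 - b (K(b) = 38 - (12 + b) = 38 + (-12 - b) = 26 - b)
K(216) - 1*(-45180) = (26 - 1*216) - 1*(-45180) = (26 - 216) + 45180 = -190 + 45180 = 44990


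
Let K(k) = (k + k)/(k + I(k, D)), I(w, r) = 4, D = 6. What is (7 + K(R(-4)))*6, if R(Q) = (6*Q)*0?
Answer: 42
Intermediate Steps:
R(Q) = 0
K(k) = 2*k/(4 + k) (K(k) = (k + k)/(k + 4) = (2*k)/(4 + k) = 2*k/(4 + k))
(7 + K(R(-4)))*6 = (7 + 2*0/(4 + 0))*6 = (7 + 2*0/4)*6 = (7 + 2*0*(¼))*6 = (7 + 0)*6 = 7*6 = 42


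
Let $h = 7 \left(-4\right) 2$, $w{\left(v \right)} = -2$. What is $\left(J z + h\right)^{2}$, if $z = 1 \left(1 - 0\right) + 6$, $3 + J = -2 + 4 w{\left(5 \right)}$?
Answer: $21609$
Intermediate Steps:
$J = -13$ ($J = -3 + \left(-2 + 4 \left(-2\right)\right) = -3 - 10 = -13$)
$h = -56$ ($h = \left(-28\right) 2 = -56$)
$z = 7$ ($z = 1 \left(1 + 0\right) + 6 = 1 \cdot 1 + 6 = 1 + 6 = 7$)
$\left(J z + h\right)^{2} = \left(\left(-13\right) 7 - 56\right)^{2} = \left(-91 - 56\right)^{2} = \left(-147\right)^{2} = 21609$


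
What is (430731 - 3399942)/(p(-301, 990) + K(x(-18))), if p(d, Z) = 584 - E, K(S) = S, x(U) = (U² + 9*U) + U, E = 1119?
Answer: 2969211/391 ≈ 7593.9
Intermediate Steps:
x(U) = U² + 10*U
p(d, Z) = -535 (p(d, Z) = 584 - 1*1119 = 584 - 1119 = -535)
(430731 - 3399942)/(p(-301, 990) + K(x(-18))) = (430731 - 3399942)/(-535 - 18*(10 - 18)) = -2969211/(-535 - 18*(-8)) = -2969211/(-535 + 144) = -2969211/(-391) = -2969211*(-1/391) = 2969211/391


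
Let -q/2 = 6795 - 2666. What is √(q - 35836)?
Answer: I*√44094 ≈ 209.99*I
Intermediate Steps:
q = -8258 (q = -2*(6795 - 2666) = -2*4129 = -8258)
√(q - 35836) = √(-8258 - 35836) = √(-44094) = I*√44094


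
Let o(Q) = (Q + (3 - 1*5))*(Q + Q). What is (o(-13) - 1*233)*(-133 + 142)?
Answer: 1413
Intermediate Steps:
o(Q) = 2*Q*(-2 + Q) (o(Q) = (Q + (3 - 5))*(2*Q) = (Q - 2)*(2*Q) = (-2 + Q)*(2*Q) = 2*Q*(-2 + Q))
(o(-13) - 1*233)*(-133 + 142) = (2*(-13)*(-2 - 13) - 1*233)*(-133 + 142) = (2*(-13)*(-15) - 233)*9 = (390 - 233)*9 = 157*9 = 1413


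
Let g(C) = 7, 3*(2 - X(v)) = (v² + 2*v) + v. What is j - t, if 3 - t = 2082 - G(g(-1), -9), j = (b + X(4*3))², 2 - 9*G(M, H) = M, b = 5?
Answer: 43997/9 ≈ 4888.6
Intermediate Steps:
X(v) = 2 - v - v²/3 (X(v) = 2 - ((v² + 2*v) + v)/3 = 2 - (v² + 3*v)/3 = 2 + (-v - v²/3) = 2 - v - v²/3)
G(M, H) = 2/9 - M/9
j = 2809 (j = (5 + (2 - 4*3 - (4*3)²/3))² = (5 + (2 - 1*12 - ⅓*12²))² = (5 + (2 - 12 - ⅓*144))² = (5 + (2 - 12 - 48))² = (5 - 58)² = (-53)² = 2809)
t = -18716/9 (t = 3 - (2082 - (2/9 - ⅑*7)) = 3 - (2082 - (2/9 - 7/9)) = 3 - (2082 - 1*(-5/9)) = 3 - (2082 + 5/9) = 3 - 1*18743/9 = 3 - 18743/9 = -18716/9 ≈ -2079.6)
j - t = 2809 - 1*(-18716/9) = 2809 + 18716/9 = 43997/9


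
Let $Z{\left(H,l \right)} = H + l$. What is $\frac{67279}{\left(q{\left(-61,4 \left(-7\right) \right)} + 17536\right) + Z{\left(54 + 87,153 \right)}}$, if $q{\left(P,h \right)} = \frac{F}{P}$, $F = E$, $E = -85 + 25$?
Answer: $\frac{4104019}{1087690} \approx 3.7732$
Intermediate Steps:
$E = -60$
$F = -60$
$q{\left(P,h \right)} = - \frac{60}{P}$
$\frac{67279}{\left(q{\left(-61,4 \left(-7\right) \right)} + 17536\right) + Z{\left(54 + 87,153 \right)}} = \frac{67279}{\left(- \frac{60}{-61} + 17536\right) + \left(\left(54 + 87\right) + 153\right)} = \frac{67279}{\left(\left(-60\right) \left(- \frac{1}{61}\right) + 17536\right) + \left(141 + 153\right)} = \frac{67279}{\left(\frac{60}{61} + 17536\right) + 294} = \frac{67279}{\frac{1069756}{61} + 294} = \frac{67279}{\frac{1087690}{61}} = 67279 \cdot \frac{61}{1087690} = \frac{4104019}{1087690}$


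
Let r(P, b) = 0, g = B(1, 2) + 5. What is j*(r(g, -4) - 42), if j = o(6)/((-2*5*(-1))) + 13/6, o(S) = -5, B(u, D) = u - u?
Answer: -70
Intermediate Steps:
B(u, D) = 0
g = 5 (g = 0 + 5 = 5)
j = 5/3 (j = -5/(-2*5*(-1)) + 13/6 = -5/((-10*(-1))) + 13*(⅙) = -5/10 + 13/6 = -5*⅒ + 13/6 = -½ + 13/6 = 5/3 ≈ 1.6667)
j*(r(g, -4) - 42) = 5*(0 - 42)/3 = (5/3)*(-42) = -70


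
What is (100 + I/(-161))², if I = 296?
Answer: 249766416/25921 ≈ 9635.7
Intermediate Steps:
(100 + I/(-161))² = (100 + 296/(-161))² = (100 + 296*(-1/161))² = (100 - 296/161)² = (15804/161)² = 249766416/25921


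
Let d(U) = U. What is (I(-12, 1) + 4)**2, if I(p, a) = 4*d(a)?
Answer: 64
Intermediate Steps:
I(p, a) = 4*a
(I(-12, 1) + 4)**2 = (4*1 + 4)**2 = (4 + 4)**2 = 8**2 = 64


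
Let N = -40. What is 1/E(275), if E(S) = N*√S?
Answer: -√11/2200 ≈ -0.0015076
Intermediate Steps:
E(S) = -40*√S
1/E(275) = 1/(-200*√11) = -√11/2200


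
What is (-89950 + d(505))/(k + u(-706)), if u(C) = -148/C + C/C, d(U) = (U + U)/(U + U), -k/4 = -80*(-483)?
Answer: 31751997/54559253 ≈ 0.58197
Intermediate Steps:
k = -154560 (k = -(-320)*(-483) = -4*38640 = -154560)
d(U) = 1 (d(U) = (2*U)/((2*U)) = (2*U)*(1/(2*U)) = 1)
u(C) = 1 - 148/C (u(C) = -148/C + 1 = 1 - 148/C)
(-89950 + d(505))/(k + u(-706)) = (-89950 + 1)/(-154560 + (-148 - 706)/(-706)) = -89949/(-154560 - 1/706*(-854)) = -89949/(-154560 + 427/353) = -89949/(-54559253/353) = -89949*(-353/54559253) = 31751997/54559253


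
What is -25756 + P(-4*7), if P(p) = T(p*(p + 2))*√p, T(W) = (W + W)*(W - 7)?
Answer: -25756 + 2099552*I*√7 ≈ -25756.0 + 5.5549e+6*I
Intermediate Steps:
T(W) = 2*W*(-7 + W) (T(W) = (2*W)*(-7 + W) = 2*W*(-7 + W))
P(p) = 2*p^(3/2)*(-7 + p*(2 + p))*(2 + p) (P(p) = (2*(p*(p + 2))*(-7 + p*(p + 2)))*√p = (2*(p*(2 + p))*(-7 + p*(2 + p)))*√p = (2*p*(-7 + p*(2 + p))*(2 + p))*√p = 2*p^(3/2)*(-7 + p*(2 + p))*(2 + p))
-25756 + P(-4*7) = -25756 + 2*(-4*7)^(3/2)*(-7 + (-4*7)*(2 - 4*7))*(2 - 4*7) = -25756 + 2*(-28)^(3/2)*(-7 - 28*(2 - 28))*(2 - 28) = -25756 + 2*(-56*I*√7)*(-7 - 28*(-26))*(-26) = -25756 + 2*(-56*I*√7)*(-7 + 728)*(-26) = -25756 + 2*(-56*I*√7)*721*(-26) = -25756 + 2099552*I*√7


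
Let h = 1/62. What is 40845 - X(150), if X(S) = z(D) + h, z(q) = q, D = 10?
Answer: 2531769/62 ≈ 40835.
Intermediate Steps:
h = 1/62 ≈ 0.016129
X(S) = 621/62 (X(S) = 10 + 1/62 = 621/62)
40845 - X(150) = 40845 - 1*621/62 = 40845 - 621/62 = 2531769/62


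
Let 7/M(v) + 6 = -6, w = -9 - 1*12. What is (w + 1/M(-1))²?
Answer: 25281/49 ≈ 515.94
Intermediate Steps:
w = -21 (w = -9 - 12 = -21)
M(v) = -7/12 (M(v) = 7/(-6 - 6) = 7/(-12) = 7*(-1/12) = -7/12)
(w + 1/M(-1))² = (-21 + 1/(-7/12))² = (-21 - 12/7)² = (-159/7)² = 25281/49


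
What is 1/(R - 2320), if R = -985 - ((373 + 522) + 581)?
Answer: -1/4781 ≈ -0.00020916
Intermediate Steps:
R = -2461 (R = -985 - (895 + 581) = -985 - 1*1476 = -985 - 1476 = -2461)
1/(R - 2320) = 1/(-2461 - 2320) = 1/(-4781) = -1/4781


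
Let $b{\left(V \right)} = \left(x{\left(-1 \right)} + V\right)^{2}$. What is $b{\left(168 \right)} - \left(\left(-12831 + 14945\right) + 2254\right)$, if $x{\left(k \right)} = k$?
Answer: $23521$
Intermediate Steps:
$b{\left(V \right)} = \left(-1 + V\right)^{2}$
$b{\left(168 \right)} - \left(\left(-12831 + 14945\right) + 2254\right) = \left(-1 + 168\right)^{2} - \left(\left(-12831 + 14945\right) + 2254\right) = 167^{2} - \left(2114 + 2254\right) = 27889 - 4368 = 23521$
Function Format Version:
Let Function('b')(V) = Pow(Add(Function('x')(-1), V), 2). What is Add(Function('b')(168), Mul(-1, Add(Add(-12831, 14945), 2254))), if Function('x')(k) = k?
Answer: 23521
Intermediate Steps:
Function('b')(V) = Pow(Add(-1, V), 2)
Add(Function('b')(168), Mul(-1, Add(Add(-12831, 14945), 2254))) = Add(Pow(Add(-1, 168), 2), Mul(-1, Add(Add(-12831, 14945), 2254))) = Add(Pow(167, 2), Mul(-1, Add(2114, 2254))) = Add(27889, Mul(-1, 4368)) = Add(27889, -4368) = 23521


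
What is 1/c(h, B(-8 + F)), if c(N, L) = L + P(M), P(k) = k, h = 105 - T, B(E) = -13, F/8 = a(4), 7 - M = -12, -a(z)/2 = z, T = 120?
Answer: ⅙ ≈ 0.16667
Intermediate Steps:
a(z) = -2*z
M = 19 (M = 7 - 1*(-12) = 7 + 12 = 19)
F = -64 (F = 8*(-2*4) = 8*(-8) = -64)
h = -15 (h = 105 - 1*120 = 105 - 120 = -15)
c(N, L) = 19 + L (c(N, L) = L + 19 = 19 + L)
1/c(h, B(-8 + F)) = 1/(19 - 13) = 1/6 = ⅙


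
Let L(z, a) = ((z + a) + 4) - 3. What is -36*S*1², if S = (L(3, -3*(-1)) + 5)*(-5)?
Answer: 2160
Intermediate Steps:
L(z, a) = 1 + a + z (L(z, a) = ((a + z) + 4) - 3 = (4 + a + z) - 3 = 1 + a + z)
S = -60 (S = ((1 - 3*(-1) + 3) + 5)*(-5) = ((1 + 3 + 3) + 5)*(-5) = (7 + 5)*(-5) = 12*(-5) = -60)
-36*S*1² = -36*(-60)*1² = 2160*1 = 2160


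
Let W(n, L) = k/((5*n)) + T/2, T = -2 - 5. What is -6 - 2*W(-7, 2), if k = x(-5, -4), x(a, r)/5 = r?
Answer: -1/7 ≈ -0.14286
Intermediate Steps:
x(a, r) = 5*r
k = -20 (k = 5*(-4) = -20)
T = -7
W(n, L) = -7/2 - 4/n (W(n, L) = -20*1/(5*n) - 7/2 = -4/n - 7*1/2 = -4/n - 7/2 = -7/2 - 4/n)
-6 - 2*W(-7, 2) = -6 - 2*(-7/2 - 4/(-7)) = -6 - 2*(-7/2 - 4*(-1/7)) = -6 - 2*(-7/2 + 4/7) = -6 - 2*(-41/14) = -6 + 41/7 = -1/7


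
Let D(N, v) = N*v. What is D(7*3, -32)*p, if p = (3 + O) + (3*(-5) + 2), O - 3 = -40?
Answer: 31584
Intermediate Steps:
O = -37 (O = 3 - 40 = -37)
p = -47 (p = (3 - 37) + (3*(-5) + 2) = -34 + (-15 + 2) = -34 - 13 = -47)
D(7*3, -32)*p = ((7*3)*(-32))*(-47) = (21*(-32))*(-47) = -672*(-47) = 31584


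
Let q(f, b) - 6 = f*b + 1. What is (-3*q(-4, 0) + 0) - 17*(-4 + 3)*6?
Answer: 81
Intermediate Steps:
q(f, b) = 7 + b*f (q(f, b) = 6 + (f*b + 1) = 6 + (b*f + 1) = 6 + (1 + b*f) = 7 + b*f)
(-3*q(-4, 0) + 0) - 17*(-4 + 3)*6 = (-3*(7 + 0*(-4)) + 0) - 17*(-4 + 3)*6 = (-3*(7 + 0) + 0) - (-17)*6 = (-3*7 + 0) - 17*(-6) = (-21 + 0) + 102 = -21 + 102 = 81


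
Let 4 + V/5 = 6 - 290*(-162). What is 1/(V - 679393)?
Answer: -1/444483 ≈ -2.2498e-6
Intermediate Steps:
V = 234910 (V = -20 + 5*(6 - 290*(-162)) = -20 + 5*(6 + 46980) = -20 + 5*46986 = -20 + 234930 = 234910)
1/(V - 679393) = 1/(234910 - 679393) = 1/(-444483) = -1/444483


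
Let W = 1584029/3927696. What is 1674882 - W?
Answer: 6578425747843/3927696 ≈ 1.6749e+6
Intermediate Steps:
W = 1584029/3927696 (W = 1584029*(1/3927696) = 1584029/3927696 ≈ 0.40330)
1674882 - W = 1674882 - 1*1584029/3927696 = 1674882 - 1584029/3927696 = 6578425747843/3927696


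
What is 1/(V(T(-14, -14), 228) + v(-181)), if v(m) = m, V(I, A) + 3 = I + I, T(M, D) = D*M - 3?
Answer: 1/202 ≈ 0.0049505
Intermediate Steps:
T(M, D) = -3 + D*M
V(I, A) = -3 + 2*I (V(I, A) = -3 + (I + I) = -3 + 2*I)
1/(V(T(-14, -14), 228) + v(-181)) = 1/((-3 + 2*(-3 - 14*(-14))) - 181) = 1/((-3 + 2*(-3 + 196)) - 181) = 1/((-3 + 2*193) - 181) = 1/((-3 + 386) - 181) = 1/(383 - 181) = 1/202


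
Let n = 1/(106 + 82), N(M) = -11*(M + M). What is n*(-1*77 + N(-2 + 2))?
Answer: -77/188 ≈ -0.40957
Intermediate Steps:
N(M) = -22*M
n = 1/188 ≈ 0.0053191
n*(-1*77 + N(-2 + 2)) = (-1*77 - 22*(-2 + 2))/188 = (-77 - 22*0)/188 = (-77 + 0)/188 = (1/188)*(-77) = -77/188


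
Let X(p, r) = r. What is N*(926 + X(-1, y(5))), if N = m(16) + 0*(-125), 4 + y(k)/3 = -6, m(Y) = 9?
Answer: 8064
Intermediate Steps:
y(k) = -30 (y(k) = -12 + 3*(-6) = -12 - 18 = -30)
N = 9 (N = 9 + 0*(-125) = 9 + 0 = 9)
N*(926 + X(-1, y(5))) = 9*(926 - 30) = 9*896 = 8064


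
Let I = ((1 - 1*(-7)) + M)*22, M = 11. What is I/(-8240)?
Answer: -209/4120 ≈ -0.050728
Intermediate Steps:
I = 418 (I = ((1 - 1*(-7)) + 11)*22 = ((1 + 7) + 11)*22 = (8 + 11)*22 = 19*22 = 418)
I/(-8240) = 418/(-8240) = 418*(-1/8240) = -209/4120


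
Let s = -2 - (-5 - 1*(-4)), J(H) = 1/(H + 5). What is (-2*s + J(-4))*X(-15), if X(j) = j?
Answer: -45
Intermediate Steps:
J(H) = 1/(5 + H)
s = -1 (s = -2 - (-5 + 4) = -2 - 1*(-1) = -2 + 1 = -1)
(-2*s + J(-4))*X(-15) = (-2*(-1) + 1/(5 - 4))*(-15) = (2 + 1/1)*(-15) = (2 + 1)*(-15) = 3*(-15) = -45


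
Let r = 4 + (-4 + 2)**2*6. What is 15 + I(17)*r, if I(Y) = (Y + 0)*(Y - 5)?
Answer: 5727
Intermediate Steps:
I(Y) = Y*(-5 + Y)
r = 28 (r = 4 + (-2)**2*6 = 4 + 4*6 = 4 + 24 = 28)
15 + I(17)*r = 15 + (17*(-5 + 17))*28 = 15 + (17*12)*28 = 15 + 204*28 = 15 + 5712 = 5727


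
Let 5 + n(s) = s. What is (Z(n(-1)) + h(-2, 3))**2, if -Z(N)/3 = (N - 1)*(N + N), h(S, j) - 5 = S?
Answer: 62001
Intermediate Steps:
n(s) = -5 + s
h(S, j) = 5 + S
Z(N) = -6*N*(-1 + N) (Z(N) = -3*(N - 1)*(N + N) = -3*(-1 + N)*2*N = -6*N*(-1 + N))
(Z(n(-1)) + h(-2, 3))**2 = (6*(-5 - 1)*(1 - (-5 - 1)) + (5 - 2))**2 = (6*(-6)*(1 - 1*(-6)) + 3)**2 = (6*(-6)*(1 + 6) + 3)**2 = (6*(-6)*7 + 3)**2 = (-252 + 3)**2 = (-249)**2 = 62001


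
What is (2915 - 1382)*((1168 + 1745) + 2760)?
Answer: 8696709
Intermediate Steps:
(2915 - 1382)*((1168 + 1745) + 2760) = 1533*(2913 + 2760) = 1533*5673 = 8696709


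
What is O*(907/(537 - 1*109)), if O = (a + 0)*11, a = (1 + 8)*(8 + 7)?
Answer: 1346895/428 ≈ 3146.9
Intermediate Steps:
a = 135 (a = 9*15 = 135)
O = 1485 (O = (135 + 0)*11 = 135*11 = 1485)
O*(907/(537 - 1*109)) = 1485*(907/(537 - 1*109)) = 1485*(907/(537 - 109)) = 1485*(907/428) = 1346895/428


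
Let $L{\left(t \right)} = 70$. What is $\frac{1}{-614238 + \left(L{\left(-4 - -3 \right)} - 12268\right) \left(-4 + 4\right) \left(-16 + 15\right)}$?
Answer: $- \frac{1}{614238} \approx -1.628 \cdot 10^{-6}$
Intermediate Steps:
$\frac{1}{-614238 + \left(L{\left(-4 - -3 \right)} - 12268\right) \left(-4 + 4\right) \left(-16 + 15\right)} = \frac{1}{-614238 + \left(70 - 12268\right) \left(-4 + 4\right) \left(-16 + 15\right)} = \frac{1}{-614238 + \left(70 - 12268\right) 0 \left(-1\right)} = \frac{1}{-614238 - 0} = \frac{1}{-614238 + 0} = \frac{1}{-614238} = - \frac{1}{614238}$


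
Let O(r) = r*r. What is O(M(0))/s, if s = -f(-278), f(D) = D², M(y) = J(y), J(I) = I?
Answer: 0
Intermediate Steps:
M(y) = y
O(r) = r²
s = -77284 (s = -1*(-278)² = -1*77284 = -77284)
O(M(0))/s = 0²/(-77284) = 0*(-1/77284) = 0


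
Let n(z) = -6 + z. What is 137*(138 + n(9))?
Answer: 19317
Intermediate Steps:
137*(138 + n(9)) = 137*(138 + (-6 + 9)) = 137*(138 + 3) = 137*141 = 19317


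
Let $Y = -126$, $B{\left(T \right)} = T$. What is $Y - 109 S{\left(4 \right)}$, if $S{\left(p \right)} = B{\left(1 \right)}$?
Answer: $-235$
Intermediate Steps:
$S{\left(p \right)} = 1$
$Y - 109 S{\left(4 \right)} = -126 - 109 = -235$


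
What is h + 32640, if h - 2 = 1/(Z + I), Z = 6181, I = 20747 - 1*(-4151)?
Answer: 1014480719/31079 ≈ 32642.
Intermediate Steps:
I = 24898 (I = 20747 + 4151 = 24898)
h = 62159/31079 (h = 2 + 1/(6181 + 24898) = 2 + 1/31079 = 62159/31079 ≈ 2.0000)
h + 32640 = 62159/31079 + 32640 = 1014480719/31079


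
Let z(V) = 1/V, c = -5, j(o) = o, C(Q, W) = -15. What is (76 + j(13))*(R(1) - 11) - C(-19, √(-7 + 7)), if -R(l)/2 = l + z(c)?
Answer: -5532/5 ≈ -1106.4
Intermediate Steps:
R(l) = ⅖ - 2*l (R(l) = -2*(l + 1/(-5)) = -2*(l - ⅕) = -2*(-⅕ + l) = ⅖ - 2*l)
(76 + j(13))*(R(1) - 11) - C(-19, √(-7 + 7)) = (76 + 13)*((⅖ - 2*1) - 11) - 1*(-15) = 89*((⅖ - 2) - 11) + 15 = 89*(-8/5 - 11) + 15 = 89*(-63/5) + 15 = -5607/5 + 15 = -5532/5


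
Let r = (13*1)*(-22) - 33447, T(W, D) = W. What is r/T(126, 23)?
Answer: -4819/18 ≈ -267.72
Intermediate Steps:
r = -33733 (r = 13*(-22) - 33447 = -286 - 33447 = -33733)
r/T(126, 23) = -33733/126 = -33733*1/126 = -4819/18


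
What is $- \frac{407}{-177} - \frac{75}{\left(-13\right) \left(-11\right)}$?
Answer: $\frac{44926}{25311} \approx 1.775$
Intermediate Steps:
$- \frac{407}{-177} - \frac{75}{\left(-13\right) \left(-11\right)} = \left(-407\right) \left(- \frac{1}{177}\right) - \frac{75}{143} = \frac{407}{177} - \frac{75}{143} = \frac{44926}{25311}$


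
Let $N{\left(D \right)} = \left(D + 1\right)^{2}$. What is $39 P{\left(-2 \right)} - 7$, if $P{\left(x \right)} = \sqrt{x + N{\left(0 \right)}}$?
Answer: $-7 + 39 i \approx -7.0 + 39.0 i$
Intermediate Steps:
$N{\left(D \right)} = \left(1 + D\right)^{2}$
$P{\left(x \right)} = \sqrt{1 + x}$ ($P{\left(x \right)} = \sqrt{x + \left(1 + 0\right)^{2}} = \sqrt{x + 1^{2}} = \sqrt{x + 1} = \sqrt{1 + x}$)
$39 P{\left(-2 \right)} - 7 = 39 \sqrt{1 - 2} - 7 = 39 \sqrt{-1} - 7 = 39 i - 7 = -7 + 39 i$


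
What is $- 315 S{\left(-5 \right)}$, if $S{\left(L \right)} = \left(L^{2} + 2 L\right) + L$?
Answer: $-3150$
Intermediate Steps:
$S{\left(L \right)} = L^{2} + 3 L$
$- 315 S{\left(-5 \right)} = - 315 \left(- 5 \left(3 - 5\right)\right) = - 315 \left(\left(-5\right) \left(-2\right)\right) = \left(-315\right) 10 = -3150$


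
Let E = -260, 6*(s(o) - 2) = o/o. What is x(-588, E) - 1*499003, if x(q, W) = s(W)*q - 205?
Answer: -500482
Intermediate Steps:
s(o) = 13/6 (s(o) = 2 + (o/o)/6 = 2 + (⅙)*1 = 2 + ⅙ = 13/6)
x(q, W) = -205 + 13*q/6 (x(q, W) = 13*q/6 - 205 = -205 + 13*q/6)
x(-588, E) - 1*499003 = (-205 + (13/6)*(-588)) - 1*499003 = (-205 - 1274) - 499003 = -1479 - 499003 = -500482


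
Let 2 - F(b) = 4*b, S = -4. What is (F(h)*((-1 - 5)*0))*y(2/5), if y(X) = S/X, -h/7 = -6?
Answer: 0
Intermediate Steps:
h = 42 (h = -7*(-6) = 42)
y(X) = -4/X
F(b) = 2 - 4*b
(F(h)*((-1 - 5)*0))*y(2/5) = ((2 - 4*42)*((-1 - 5)*0))*(-4/(2/5)) = ((2 - 168)*(-6*0))*(-4/(2*(⅕))) = (-166*0)*(-4/⅖) = 0*(-4*5/2) = 0*(-10) = 0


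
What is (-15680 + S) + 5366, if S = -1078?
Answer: -11392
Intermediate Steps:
(-15680 + S) + 5366 = (-15680 - 1078) + 5366 = -16758 + 5366 = -11392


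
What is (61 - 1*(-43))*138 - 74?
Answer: 14278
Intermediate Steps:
(61 - 1*(-43))*138 - 74 = (61 + 43)*138 - 74 = 104*138 - 74 = 14352 - 74 = 14278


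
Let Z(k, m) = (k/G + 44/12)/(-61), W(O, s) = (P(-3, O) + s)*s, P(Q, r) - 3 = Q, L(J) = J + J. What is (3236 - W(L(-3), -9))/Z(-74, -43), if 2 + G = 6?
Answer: 1154730/89 ≈ 12975.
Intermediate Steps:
G = 4 (G = -2 + 6 = 4)
L(J) = 2*J
P(Q, r) = 3 + Q
W(O, s) = s² (W(O, s) = ((3 - 3) + s)*s = (0 + s)*s = s*s = s²)
Z(k, m) = -11/183 - k/244 (Z(k, m) = (k/4 + 44/12)/(-61) = (k*(¼) + 44*(1/12))*(-1/61) = (k/4 + 11/3)*(-1/61) = (11/3 + k/4)*(-1/61) = -11/183 - k/244)
(3236 - W(L(-3), -9))/Z(-74, -43) = (3236 - 1*(-9)²)/(-11/183 - 1/244*(-74)) = (3236 - 1*81)/(-11/183 + 37/122) = (3236 - 81)/(89/366) = 3155*(366/89) = 1154730/89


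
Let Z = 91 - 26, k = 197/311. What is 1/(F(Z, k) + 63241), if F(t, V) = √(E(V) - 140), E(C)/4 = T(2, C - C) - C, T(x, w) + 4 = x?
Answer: 19667951/1243820936007 - 4*I*√909986/1243820936007 ≈ 1.5813e-5 - 3.0677e-9*I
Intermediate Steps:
T(x, w) = -4 + x
k = 197/311 (k = 197*(1/311) = 197/311 ≈ 0.63344)
E(C) = -8 - 4*C (E(C) = 4*((-4 + 2) - C) = 4*(-2 - C) = -8 - 4*C)
Z = 65
F(t, V) = √(-148 - 4*V) (F(t, V) = √((-8 - 4*V) - 140) = √(-148 - 4*V))
1/(F(Z, k) + 63241) = 1/(2*√(-37 - 1*197/311) + 63241) = 1/(2*√(-37 - 197/311) + 63241) = 1/(2*√(-11704/311) + 63241) = 1/(2*(2*I*√909986/311) + 63241) = 1/(4*I*√909986/311 + 63241) = 1/(63241 + 4*I*√909986/311)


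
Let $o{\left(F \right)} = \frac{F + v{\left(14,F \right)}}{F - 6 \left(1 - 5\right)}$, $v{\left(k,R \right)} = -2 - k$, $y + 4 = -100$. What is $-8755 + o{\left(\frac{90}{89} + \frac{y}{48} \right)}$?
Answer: $- \frac{106811406}{12199} \approx -8755.8$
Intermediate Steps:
$y = -104$ ($y = -4 - 100 = -104$)
$o{\left(F \right)} = \frac{-16 + F}{24 + F}$ ($o{\left(F \right)} = \frac{F - 16}{F - 6 \left(1 - 5\right)} = \frac{F - 16}{F - -24} = \frac{F - 16}{F + 24} = \frac{-16 + F}{24 + F}$)
$-8755 + o{\left(\frac{90}{89} + \frac{y}{48} \right)} = -8755 + \frac{-16 + \left(\frac{90}{89} - \frac{104}{48}\right)}{24 + \left(\frac{90}{89} - \frac{104}{48}\right)} = -8755 + \frac{-16 + \left(90 \cdot \frac{1}{89} - \frac{13}{6}\right)}{24 + \left(90 \cdot \frac{1}{89} - \frac{13}{6}\right)} = -8755 + \frac{-16 + \left(\frac{90}{89} - \frac{13}{6}\right)}{24 + \left(\frac{90}{89} - \frac{13}{6}\right)} = -8755 + \frac{-16 - \frac{617}{534}}{24 - \frac{617}{534}} = -8755 + \frac{1}{\frac{12199}{534}} \left(- \frac{9161}{534}\right) = -8755 + \frac{534}{12199} \left(- \frac{9161}{534}\right) = -8755 - \frac{9161}{12199} = - \frac{106811406}{12199}$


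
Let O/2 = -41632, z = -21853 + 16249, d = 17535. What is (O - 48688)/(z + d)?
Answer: -43984/3977 ≈ -11.060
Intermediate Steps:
z = -5604
O = -83264 (O = 2*(-41632) = -83264)
(O - 48688)/(z + d) = (-83264 - 48688)/(-5604 + 17535) = -131952/11931 = -131952*1/11931 = -43984/3977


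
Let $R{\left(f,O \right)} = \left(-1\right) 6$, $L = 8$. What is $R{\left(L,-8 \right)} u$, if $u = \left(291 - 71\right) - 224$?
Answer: $24$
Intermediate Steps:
$R{\left(f,O \right)} = -6$
$u = -4$ ($u = 220 - 224 = -4$)
$R{\left(L,-8 \right)} u = \left(-6\right) \left(-4\right) = 24$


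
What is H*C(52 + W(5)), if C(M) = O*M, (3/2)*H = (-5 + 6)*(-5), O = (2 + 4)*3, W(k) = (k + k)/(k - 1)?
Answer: -3270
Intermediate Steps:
W(k) = 2*k/(-1 + k) (W(k) = (2*k)/(-1 + k) = 2*k/(-1 + k))
O = 18 (O = 6*3 = 18)
H = -10/3 (H = 2*((-5 + 6)*(-5))/3 = 2*(1*(-5))/3 = (⅔)*(-5) = -10/3 ≈ -3.3333)
C(M) = 18*M
H*C(52 + W(5)) = -60*(52 + 2*5/(-1 + 5)) = -60*(52 + 2*5/4) = -60*(52 + 2*5*(¼)) = -60*(52 + 5/2) = -60*109/2 = -10/3*981 = -3270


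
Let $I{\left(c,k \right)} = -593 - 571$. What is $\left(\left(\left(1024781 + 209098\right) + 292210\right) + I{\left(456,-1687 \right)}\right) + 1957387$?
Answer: $3482312$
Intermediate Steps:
$I{\left(c,k \right)} = -1164$
$\left(\left(\left(1024781 + 209098\right) + 292210\right) + I{\left(456,-1687 \right)}\right) + 1957387 = \left(\left(\left(1024781 + 209098\right) + 292210\right) - 1164\right) + 1957387 = \left(\left(1233879 + 292210\right) - 1164\right) + 1957387 = \left(1526089 - 1164\right) + 1957387 = 1524925 + 1957387 = 3482312$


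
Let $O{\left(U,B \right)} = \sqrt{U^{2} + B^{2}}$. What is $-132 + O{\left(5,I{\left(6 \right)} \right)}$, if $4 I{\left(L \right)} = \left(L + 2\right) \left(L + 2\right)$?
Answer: $-132 + \sqrt{281} \approx -115.24$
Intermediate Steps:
$I{\left(L \right)} = \frac{\left(2 + L\right)^{2}}{4}$ ($I{\left(L \right)} = \frac{\left(L + 2\right) \left(L + 2\right)}{4} = \frac{\left(2 + L\right) \left(2 + L\right)}{4} = \frac{\left(2 + L\right)^{2}}{4}$)
$O{\left(U,B \right)} = \sqrt{B^{2} + U^{2}}$
$-132 + O{\left(5,I{\left(6 \right)} \right)} = -132 + \sqrt{\left(\frac{\left(2 + 6\right)^{2}}{4}\right)^{2} + 5^{2}} = -132 + \sqrt{\left(\frac{8^{2}}{4}\right)^{2} + 25} = -132 + \sqrt{\left(\frac{1}{4} \cdot 64\right)^{2} + 25} = -132 + \sqrt{16^{2} + 25} = -132 + \sqrt{256 + 25} = -132 + \sqrt{281}$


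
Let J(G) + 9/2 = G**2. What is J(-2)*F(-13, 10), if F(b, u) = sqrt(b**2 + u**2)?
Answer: -sqrt(269)/2 ≈ -8.2006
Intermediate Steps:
J(G) = -9/2 + G**2
J(-2)*F(-13, 10) = (-9/2 + (-2)**2)*sqrt((-13)**2 + 10**2) = (-9/2 + 4)*sqrt(169 + 100) = -sqrt(269)/2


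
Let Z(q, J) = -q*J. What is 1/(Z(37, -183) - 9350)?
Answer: -1/2579 ≈ -0.00038775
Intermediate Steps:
Z(q, J) = -J*q
1/(Z(37, -183) - 9350) = 1/(-1*(-183)*37 - 9350) = 1/(6771 - 9350) = 1/(-2579) = -1/2579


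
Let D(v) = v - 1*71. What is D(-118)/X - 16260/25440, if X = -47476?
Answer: -3196465/5032456 ≈ -0.63517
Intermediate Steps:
D(v) = -71 + v (D(v) = v - 71 = -71 + v)
D(-118)/X - 16260/25440 = (-71 - 118)/(-47476) - 16260/25440 = -189*(-1/47476) - 16260*1/25440 = 189/47476 - 271/424 = -3196465/5032456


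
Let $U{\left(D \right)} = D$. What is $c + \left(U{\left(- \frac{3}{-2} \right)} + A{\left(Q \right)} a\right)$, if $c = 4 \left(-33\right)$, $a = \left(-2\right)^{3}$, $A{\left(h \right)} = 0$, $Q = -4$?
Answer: $- \frac{261}{2} \approx -130.5$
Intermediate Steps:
$a = -8$
$c = -132$
$c + \left(U{\left(- \frac{3}{-2} \right)} + A{\left(Q \right)} a\right) = -132 + \left(- \frac{3}{-2} + 0 \left(-8\right)\right) = -132 + \left(\left(-3\right) \left(- \frac{1}{2}\right) + 0\right) = -132 + \left(\frac{3}{2} + 0\right) = -132 + \frac{3}{2} = - \frac{261}{2}$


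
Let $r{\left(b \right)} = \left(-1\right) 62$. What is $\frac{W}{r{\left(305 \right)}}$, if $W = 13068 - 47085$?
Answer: $\frac{34017}{62} \approx 548.66$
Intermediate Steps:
$W = -34017$ ($W = 13068 - 47085 = -34017$)
$r{\left(b \right)} = -62$
$\frac{W}{r{\left(305 \right)}} = - \frac{34017}{-62} = \left(-34017\right) \left(- \frac{1}{62}\right) = \frac{34017}{62}$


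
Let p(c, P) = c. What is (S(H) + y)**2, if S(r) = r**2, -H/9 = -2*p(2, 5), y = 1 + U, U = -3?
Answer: 1674436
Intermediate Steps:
y = -2 (y = 1 - 3 = -2)
H = 36 (H = -(-18)*2 = -9*(-4) = 36)
(S(H) + y)**2 = (36**2 - 2)**2 = (1296 - 2)**2 = 1294**2 = 1674436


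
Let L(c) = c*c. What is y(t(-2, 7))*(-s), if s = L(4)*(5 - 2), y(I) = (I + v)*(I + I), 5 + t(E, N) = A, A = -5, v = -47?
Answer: -54720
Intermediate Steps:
t(E, N) = -10 (t(E, N) = -5 - 5 = -10)
L(c) = c²
y(I) = 2*I*(-47 + I) (y(I) = (I - 47)*(I + I) = (-47 + I)*(2*I) = 2*I*(-47 + I))
s = 48 (s = 4²*(5 - 2) = 16*3 = 48)
y(t(-2, 7))*(-s) = (2*(-10)*(-47 - 10))*(-1*48) = (2*(-10)*(-57))*(-48) = 1140*(-48) = -54720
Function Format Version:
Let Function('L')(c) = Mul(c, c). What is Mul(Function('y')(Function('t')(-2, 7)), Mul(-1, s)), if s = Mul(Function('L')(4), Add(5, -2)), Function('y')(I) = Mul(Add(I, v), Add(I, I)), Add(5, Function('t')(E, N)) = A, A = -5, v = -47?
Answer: -54720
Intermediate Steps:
Function('t')(E, N) = -10 (Function('t')(E, N) = Add(-5, -5) = -10)
Function('L')(c) = Pow(c, 2)
Function('y')(I) = Mul(2, I, Add(-47, I)) (Function('y')(I) = Mul(Add(I, -47), Add(I, I)) = Mul(Add(-47, I), Mul(2, I)) = Mul(2, I, Add(-47, I)))
s = 48 (s = Mul(Pow(4, 2), Add(5, -2)) = Mul(16, 3) = 48)
Mul(Function('y')(Function('t')(-2, 7)), Mul(-1, s)) = Mul(Mul(2, -10, Add(-47, -10)), Mul(-1, 48)) = Mul(Mul(2, -10, -57), -48) = Mul(1140, -48) = -54720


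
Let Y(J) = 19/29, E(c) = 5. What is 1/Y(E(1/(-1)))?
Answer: 29/19 ≈ 1.5263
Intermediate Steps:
Y(J) = 19/29 (Y(J) = 19*(1/29) = 19/29)
1/Y(E(1/(-1))) = 1/(19/29) = 29/19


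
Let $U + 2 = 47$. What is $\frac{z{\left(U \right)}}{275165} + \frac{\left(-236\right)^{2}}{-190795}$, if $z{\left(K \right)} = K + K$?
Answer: $- \frac{278334878}{954547385} \approx -0.29159$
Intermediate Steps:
$U = 45$ ($U = -2 + 47 = 45$)
$z{\left(K \right)} = 2 K$
$\frac{z{\left(U \right)}}{275165} + \frac{\left(-236\right)^{2}}{-190795} = \frac{2 \cdot 45}{275165} + \frac{\left(-236\right)^{2}}{-190795} = 90 \cdot \frac{1}{275165} + 55696 \left(- \frac{1}{190795}\right) = \frac{18}{55033} - \frac{55696}{190795} = - \frac{278334878}{954547385}$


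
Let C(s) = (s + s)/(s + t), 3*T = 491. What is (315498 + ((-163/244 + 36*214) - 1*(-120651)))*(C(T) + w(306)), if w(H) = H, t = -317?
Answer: 7568976533441/56120 ≈ 1.3487e+8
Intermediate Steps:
T = 491/3 (T = (1/3)*491 = 491/3 ≈ 163.67)
C(s) = 2*s/(-317 + s) (C(s) = (s + s)/(s - 317) = (2*s)/(-317 + s) = 2*s/(-317 + s))
(315498 + ((-163/244 + 36*214) - 1*(-120651)))*(C(T) + w(306)) = (315498 + ((-163/244 + 36*214) - 1*(-120651)))*(2*(491/3)/(-317 + 491/3) + 306) = (315498 + ((-163*1/244 + 7704) + 120651))*(2*(491/3)/(-460/3) + 306) = (315498 + ((-163/244 + 7704) + 120651))*(2*(491/3)*(-3/460) + 306) = (315498 + (1879613/244 + 120651))*(-491/230 + 306) = (315498 + 31318457/244)*(69889/230) = (108299969/244)*(69889/230) = 7568976533441/56120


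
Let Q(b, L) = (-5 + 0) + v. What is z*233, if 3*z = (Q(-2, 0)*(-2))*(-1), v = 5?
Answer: 0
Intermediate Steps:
Q(b, L) = 0 (Q(b, L) = (-5 + 0) + 5 = -5 + 5 = 0)
z = 0 (z = ((0*(-2))*(-1))/3 = (0*(-1))/3 = (⅓)*0 = 0)
z*233 = 0*233 = 0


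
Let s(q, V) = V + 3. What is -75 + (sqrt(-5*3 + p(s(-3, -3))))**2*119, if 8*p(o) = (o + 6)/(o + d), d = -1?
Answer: -7797/4 ≈ -1949.3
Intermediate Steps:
s(q, V) = 3 + V
p(o) = (6 + o)/(8*(-1 + o)) (p(o) = ((o + 6)/(o - 1))/8 = ((6 + o)/(-1 + o))/8 = (6 + o)/(8*(-1 + o)))
-75 + (sqrt(-5*3 + p(s(-3, -3))))**2*119 = -75 + (sqrt(-5*3 + (6 + (3 - 3))/(8*(-1 + (3 - 3)))))**2*119 = -75 + (sqrt(-15 + (6 + 0)/(8*(-1 + 0))))**2*119 = -75 + (sqrt(-15 + (1/8)*6/(-1)))**2*119 = -75 + (sqrt(-15 + (1/8)*(-1)*6))**2*119 = -75 + (sqrt(-15 - 3/4))**2*119 = -75 + (sqrt(-63/4))**2*119 = -75 + (3*I*sqrt(7)/2)**2*119 = -75 - 63/4*119 = -75 - 7497/4 = -7797/4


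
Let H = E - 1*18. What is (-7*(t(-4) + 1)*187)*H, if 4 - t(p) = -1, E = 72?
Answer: -424116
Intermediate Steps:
t(p) = 5 (t(p) = 4 - 1*(-1) = 4 + 1 = 5)
H = 54 (H = 72 - 1*18 = 72 - 18 = 54)
(-7*(t(-4) + 1)*187)*H = (-7*(5 + 1)*187)*54 = (-7*6*187)*54 = -42*187*54 = -7854*54 = -424116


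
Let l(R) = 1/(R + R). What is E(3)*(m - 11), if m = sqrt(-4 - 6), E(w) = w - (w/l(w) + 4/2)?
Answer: 187 - 17*I*sqrt(10) ≈ 187.0 - 53.759*I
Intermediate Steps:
l(R) = 1/(2*R)
E(w) = -2 + w - 2*w**2 (E(w) = w - (w/((1/(2*w))) + 4/2) = w - (w*(2*w) + 4*(1/2)) = w - (2*w**2 + 2) = w - (2 + 2*w**2) = w + (-2 - 2*w**2) = -2 + w - 2*w**2)
m = I*sqrt(10) (m = sqrt(-10) = I*sqrt(10) ≈ 3.1623*I)
E(3)*(m - 11) = (-2 + 3 - 2*3**2)*(I*sqrt(10) - 11) = (-2 + 3 - 2*9)*(-11 + I*sqrt(10)) = (-2 + 3 - 18)*(-11 + I*sqrt(10)) = -17*(-11 + I*sqrt(10)) = 187 - 17*I*sqrt(10)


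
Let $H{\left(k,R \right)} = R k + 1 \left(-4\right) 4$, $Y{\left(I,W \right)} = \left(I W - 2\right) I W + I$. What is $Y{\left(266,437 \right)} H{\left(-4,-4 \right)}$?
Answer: $0$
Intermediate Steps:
$Y{\left(I,W \right)} = I + I W \left(-2 + I W\right)$ ($Y{\left(I,W \right)} = \left(-2 + I W\right) I W + I = I \left(-2 + I W\right) W + I = I W \left(-2 + I W\right) + I = I + I W \left(-2 + I W\right)$)
$H{\left(k,R \right)} = -16 + R k$ ($H{\left(k,R \right)} = R k - 16 = -16 + R k$)
$Y{\left(266,437 \right)} H{\left(-4,-4 \right)} = 266 \left(1 - 874 + 266 \cdot 437^{2}\right) \left(-16 - -16\right) = 266 \left(1 - 874 + 266 \cdot 190969\right) \left(-16 + 16\right) = 266 \left(1 - 874 + 50797754\right) 0 = 266 \cdot 50796881 \cdot 0 = 13511970346 \cdot 0 = 0$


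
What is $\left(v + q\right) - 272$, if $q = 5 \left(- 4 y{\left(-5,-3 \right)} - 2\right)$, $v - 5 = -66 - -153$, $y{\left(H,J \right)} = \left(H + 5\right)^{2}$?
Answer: $-190$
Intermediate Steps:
$y{\left(H,J \right)} = \left(5 + H\right)^{2}$
$v = 92$ ($v = 5 - -87 = 5 + \left(-66 + 153\right) = 5 + 87 = 92$)
$q = -10$ ($q = 5 \left(- 4 \left(5 - 5\right)^{2} - 2\right) = 5 \left(- 4 \cdot 0^{2} - 2\right) = 5 \left(\left(-4\right) 0 - 2\right) = 5 \left(0 - 2\right) = 5 \left(-2\right) = -10$)
$\left(v + q\right) - 272 = \left(92 - 10\right) - 272 = 82 - 272 = -190$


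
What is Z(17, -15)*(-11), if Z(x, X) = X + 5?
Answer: 110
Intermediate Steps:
Z(x, X) = 5 + X
Z(17, -15)*(-11) = (5 - 15)*(-11) = -10*(-11) = 110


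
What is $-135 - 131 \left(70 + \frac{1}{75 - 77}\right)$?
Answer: $- \frac{18479}{2} \approx -9239.5$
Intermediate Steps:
$-135 - 131 \left(70 + \frac{1}{75 - 77}\right) = -135 - 131 \left(70 + \frac{1}{-2}\right) = -135 - 131 \left(70 - \frac{1}{2}\right) = -135 - \frac{18209}{2} = - \frac{18479}{2}$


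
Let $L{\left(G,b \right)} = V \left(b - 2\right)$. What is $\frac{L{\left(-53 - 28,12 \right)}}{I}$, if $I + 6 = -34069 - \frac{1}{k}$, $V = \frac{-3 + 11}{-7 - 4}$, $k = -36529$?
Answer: $\frac{1461160}{6845991207} \approx 0.00021343$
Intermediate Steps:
$V = - \frac{8}{11}$ ($V = \frac{8}{-11} = 8 \left(- \frac{1}{11}\right) = - \frac{8}{11} \approx -0.72727$)
$L{\left(G,b \right)} = \frac{16}{11} - \frac{8 b}{11}$ ($L{\left(G,b \right)} = - \frac{8 \left(b - 2\right)}{11} = - \frac{8 \left(-2 + b\right)}{11} = \frac{16}{11} - \frac{8 b}{11}$)
$I = - \frac{1244725674}{36529}$ ($I = -6 - \frac{1244506500}{36529} = - \frac{1244725674}{36529} \approx -34075.0$)
$\frac{L{\left(-53 - 28,12 \right)}}{I} = \frac{\frac{16}{11} - \frac{96}{11}}{- \frac{1244725674}{36529}} = \left(\frac{16}{11} - \frac{96}{11}\right) \left(- \frac{36529}{1244725674}\right) = \left(- \frac{80}{11}\right) \left(- \frac{36529}{1244725674}\right) = \frac{1461160}{6845991207}$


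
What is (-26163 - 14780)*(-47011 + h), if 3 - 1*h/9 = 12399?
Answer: 6492536225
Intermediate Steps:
h = -111564 (h = 27 - 9*12399 = 27 - 111591 = -111564)
(-26163 - 14780)*(-47011 + h) = (-26163 - 14780)*(-47011 - 111564) = -40943*(-158575) = 6492536225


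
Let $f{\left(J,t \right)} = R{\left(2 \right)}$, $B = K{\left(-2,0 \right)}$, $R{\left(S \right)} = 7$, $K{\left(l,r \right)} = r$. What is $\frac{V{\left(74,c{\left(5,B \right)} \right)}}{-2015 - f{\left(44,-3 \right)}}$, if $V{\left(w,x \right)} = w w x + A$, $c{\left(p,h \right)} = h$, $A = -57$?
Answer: $\frac{19}{674} \approx 0.02819$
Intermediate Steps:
$B = 0$
$f{\left(J,t \right)} = 7$
$V{\left(w,x \right)} = -57 + x w^{2}$ ($V{\left(w,x \right)} = w w x - 57 = w^{2} x - 57 = x w^{2} - 57 = -57 + x w^{2}$)
$\frac{V{\left(74,c{\left(5,B \right)} \right)}}{-2015 - f{\left(44,-3 \right)}} = \frac{-57 + 0 \cdot 74^{2}}{-2015 - 7} = \frac{-57 + 0 \cdot 5476}{-2015 - 7} = \frac{-57 + 0}{-2022} = \left(-57\right) \left(- \frac{1}{2022}\right) = \frac{19}{674}$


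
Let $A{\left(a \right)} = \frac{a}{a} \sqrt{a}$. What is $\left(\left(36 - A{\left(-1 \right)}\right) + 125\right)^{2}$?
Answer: $\left(161 - i\right)^{2} \approx 25920.0 - 322.0 i$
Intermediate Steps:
$A{\left(a \right)} = \sqrt{a}$ ($A{\left(a \right)} = 1 \sqrt{a} = \sqrt{a}$)
$\left(\left(36 - A{\left(-1 \right)}\right) + 125\right)^{2} = \left(\left(36 - \sqrt{-1}\right) + 125\right)^{2} = \left(\left(36 - i\right) + 125\right)^{2} = \left(161 - i\right)^{2}$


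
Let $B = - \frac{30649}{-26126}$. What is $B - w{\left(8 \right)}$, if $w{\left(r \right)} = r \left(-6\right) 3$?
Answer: $\frac{3792793}{26126} \approx 145.17$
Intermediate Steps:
$B = \frac{30649}{26126}$ ($B = \left(-30649\right) \left(- \frac{1}{26126}\right) = \frac{30649}{26126} \approx 1.1731$)
$w{\left(r \right)} = - 18 r$ ($w{\left(r \right)} = - 6 r 3 = - 18 r$)
$B - w{\left(8 \right)} = \frac{30649}{26126} - \left(-18\right) 8 = \frac{30649}{26126} - -144 = \frac{30649}{26126} + 144 = \frac{3792793}{26126}$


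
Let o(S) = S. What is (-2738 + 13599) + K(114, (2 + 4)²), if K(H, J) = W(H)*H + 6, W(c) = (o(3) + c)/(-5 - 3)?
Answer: 36799/4 ≈ 9199.8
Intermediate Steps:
W(c) = -3/8 - c/8 (W(c) = (3 + c)/(-5 - 3) = (3 + c)/(-8) = (3 + c)*(-⅛) = -3/8 - c/8)
K(H, J) = 6 + H*(-3/8 - H/8) (K(H, J) = (-3/8 - H/8)*H + 6 = H*(-3/8 - H/8) + 6 = 6 + H*(-3/8 - H/8))
(-2738 + 13599) + K(114, (2 + 4)²) = (-2738 + 13599) + (6 - ⅛*114*(3 + 114)) = 10861 + (6 - ⅛*114*117) = 10861 + (6 - 6669/4) = 10861 - 6645/4 = 36799/4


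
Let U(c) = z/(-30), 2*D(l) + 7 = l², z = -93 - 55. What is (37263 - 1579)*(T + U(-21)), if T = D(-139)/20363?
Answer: 58939869428/305445 ≈ 1.9296e+5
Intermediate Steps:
z = -148
D(l) = -7/2 + l²/2
U(c) = 74/15 (U(c) = -148/(-30) = -148*(-1/30) = 74/15)
T = 9657/20363 (T = (-7/2 + (½)*(-139)²)/20363 = (-7/2 + (½)*19321)*(1/20363) = (-7/2 + 19321/2)*(1/20363) = 9657*(1/20363) = 9657/20363 ≈ 0.47424)
(37263 - 1579)*(T + U(-21)) = (37263 - 1579)*(9657/20363 + 74/15) = 35684*(1651717/305445) = 58939869428/305445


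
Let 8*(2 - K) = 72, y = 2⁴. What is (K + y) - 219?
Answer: -210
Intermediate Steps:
y = 16
K = -7 (K = 2 - ⅛*72 = 2 - 9 = -7)
(K + y) - 219 = (-7 + 16) - 219 = 9 - 219 = -210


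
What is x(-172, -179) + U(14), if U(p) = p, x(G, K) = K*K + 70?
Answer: 32125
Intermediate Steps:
x(G, K) = 70 + K**2 (x(G, K) = K**2 + 70 = 70 + K**2)
x(-172, -179) + U(14) = (70 + (-179)**2) + 14 = (70 + 32041) + 14 = 32111 + 14 = 32125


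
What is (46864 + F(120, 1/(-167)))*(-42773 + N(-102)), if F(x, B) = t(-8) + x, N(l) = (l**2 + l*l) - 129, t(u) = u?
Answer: -1037887744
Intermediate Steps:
N(l) = -129 + 2*l**2 (N(l) = (l**2 + l**2) - 129 = 2*l**2 - 129 = -129 + 2*l**2)
F(x, B) = -8 + x
(46864 + F(120, 1/(-167)))*(-42773 + N(-102)) = (46864 + (-8 + 120))*(-42773 + (-129 + 2*(-102)**2)) = (46864 + 112)*(-42773 + (-129 + 2*10404)) = 46976*(-42773 + (-129 + 20808)) = 46976*(-42773 + 20679) = 46976*(-22094) = -1037887744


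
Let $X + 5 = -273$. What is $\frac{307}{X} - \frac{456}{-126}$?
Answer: $\frac{14681}{5838} \approx 2.5147$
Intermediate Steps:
$X = -278$ ($X = -5 - 273 = -278$)
$\frac{307}{X} - \frac{456}{-126} = \frac{307}{-278} - \frac{456}{-126} = 307 \left(- \frac{1}{278}\right) - - \frac{76}{21} = - \frac{307}{278} + \frac{76}{21} = \frac{14681}{5838}$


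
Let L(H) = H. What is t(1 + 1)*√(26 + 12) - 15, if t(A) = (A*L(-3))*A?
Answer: -15 - 12*√38 ≈ -88.973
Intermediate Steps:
t(A) = -3*A² (t(A) = (A*(-3))*A = (-3*A)*A = -3*A²)
t(1 + 1)*√(26 + 12) - 15 = (-3*(1 + 1)²)*√(26 + 12) - 15 = (-3*2²)*√38 - 15 = (-3*4)*√38 - 15 = -12*√38 - 15 = -15 - 12*√38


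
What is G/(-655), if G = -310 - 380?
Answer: 138/131 ≈ 1.0534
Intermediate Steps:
G = -690
G/(-655) = -690/(-655) = -690*(-1/655) = 138/131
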